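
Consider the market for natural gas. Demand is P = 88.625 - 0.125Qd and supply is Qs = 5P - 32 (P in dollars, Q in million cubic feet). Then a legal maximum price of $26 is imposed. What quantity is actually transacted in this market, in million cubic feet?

98

Rearranging demand gives Qd = 709 - 8P. In a free market, 709 - 8P = 5P - 32 gives the equilibrium P* = 57, Q* = 253.
Because the ceiling (26) lies below the market-clearing price, it is binding.
At P = 26: Qd = 709 - 8·26 = 501 and Qs = 5·26 - 32 = 98.
The quantity actually transacted is the short side, supply: 98.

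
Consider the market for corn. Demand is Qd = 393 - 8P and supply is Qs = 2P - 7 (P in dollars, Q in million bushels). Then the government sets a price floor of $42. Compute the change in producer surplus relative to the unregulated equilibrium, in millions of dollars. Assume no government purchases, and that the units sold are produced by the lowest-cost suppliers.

Without the control the market clears where 393 - 8P = 2P - 7, i.e. P* = 40 and Q* = 73.
The floor of 42 is above the equilibrium price 40, so it binds.
At P = 42: Qd = 393 - 8·42 = 57 and Qs = 2·42 - 7 = 77.
Producer surplus without the control is ½ · (40 - 3.5) · 73 = 1332.25.
With the floor, 57 units are sold at 42. The supply price at Q = 57 is 32, so PS = ½ · [(42 - 3.5) + (42 - 32)] · 57 = 1382.25.
Change in producer surplus = 1382.25 - 1332.25 = 50.

50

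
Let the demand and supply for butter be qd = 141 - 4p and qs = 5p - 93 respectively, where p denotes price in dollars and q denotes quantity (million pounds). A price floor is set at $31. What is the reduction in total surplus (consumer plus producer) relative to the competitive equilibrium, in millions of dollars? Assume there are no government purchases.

Equilibrium: 141 - 4p = 5p - 93, so 234 = 9p and p* = 26, q* = 37.
The floor of 31 is above the equilibrium price 26, so it binds.
At p = 31: qd = 141 - 4·31 = 17 and qs = 5·31 - 93 = 62.
Quantity traded falls to 17. At q = 17 the demand price is (141 - 17)/4 = 31 and the supply price is (93 + 17)/5 = 22.
Deadweight loss = ½ · (31 - 22) · (37 - 17) = ½ · 9 · 20 = 90.

90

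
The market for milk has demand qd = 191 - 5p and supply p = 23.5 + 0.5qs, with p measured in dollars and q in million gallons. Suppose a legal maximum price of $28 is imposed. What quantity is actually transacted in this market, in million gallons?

Rearranging supply gives qs = 2p - 47. Equilibrium: 191 - 5p = 2p - 47, so 238 = 7p and p* = 34, q* = 21.
Since 28 < 34, the ceiling is binding.
At p = 28: qd = 191 - 5·28 = 51 and qs = 2·28 - 47 = 9.
The quantity actually transacted is the short side, supply: 9.

9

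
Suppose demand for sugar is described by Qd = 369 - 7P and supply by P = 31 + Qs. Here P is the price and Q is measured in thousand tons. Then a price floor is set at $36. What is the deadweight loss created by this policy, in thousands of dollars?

0

Rearranging supply gives Qs = P - 31. Setting quantity demanded equal to quantity supplied, 369 - 7P = P - 31, gives P* = 50 and Q* = 19.
Since 36 is below P* = 50, the floor does not bind and the free-market outcome prevails.
Since the control does not bind, no trades are prevented and deadweight loss is zero.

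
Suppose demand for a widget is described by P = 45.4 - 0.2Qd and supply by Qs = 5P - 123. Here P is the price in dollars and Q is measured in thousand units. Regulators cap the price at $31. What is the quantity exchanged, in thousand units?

32

Rearranging demand gives Qd = 227 - 5P. Without the control the market clears where 227 - 5P = 5P - 123, i.e. P* = 35 and Q* = 52.
Since 31 < 35, the ceiling is binding.
At P = 31: Qd = 227 - 5·31 = 72 and Qs = 5·31 - 123 = 32.
The quantity actually transacted is the short side, supply: 32.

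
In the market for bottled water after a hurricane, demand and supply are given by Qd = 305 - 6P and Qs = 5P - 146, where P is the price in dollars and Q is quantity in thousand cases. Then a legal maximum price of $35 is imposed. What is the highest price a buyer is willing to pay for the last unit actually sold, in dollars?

46

Setting quantity demanded equal to quantity supplied, 305 - 6P = 5P - 146, gives P* = 41 and Q* = 59.
The ceiling of 35 is below the equilibrium price 41, so it binds.
At P = 35: Qd = 305 - 6·35 = 95 and Qs = 5·35 - 146 = 29.
Only 29 units reach the market. On the demand curve, the marginal buyer's willingness to pay at Q = 29 is (305 - 29)/6 = 46.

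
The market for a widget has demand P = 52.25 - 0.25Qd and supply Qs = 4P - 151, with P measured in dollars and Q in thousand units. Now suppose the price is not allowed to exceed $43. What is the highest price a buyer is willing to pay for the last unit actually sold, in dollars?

47

Rearranging demand gives Qd = 209 - 4P. In a free market, 209 - 4P = 4P - 151 gives the equilibrium P* = 45, Q* = 29.
Because the ceiling (43) lies below the market-clearing price, it is binding.
At P = 43: Qd = 209 - 4·43 = 37 and Qs = 4·43 - 151 = 21.
Only 21 units reach the market. On the demand curve, the marginal buyer's willingness to pay at Q = 21 is (209 - 21)/4 = 47.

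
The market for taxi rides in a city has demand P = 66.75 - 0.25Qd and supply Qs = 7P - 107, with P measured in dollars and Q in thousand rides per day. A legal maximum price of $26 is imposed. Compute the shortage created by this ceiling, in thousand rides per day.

Rearranging demand gives Qd = 267 - 4P. Without the control the market clears where 267 - 4P = 7P - 107, i.e. P* = 34 and Q* = 131.
Since 26 < 34, the ceiling is binding.
At P = 26: Qd = 267 - 4·26 = 163 and Qs = 7·26 - 107 = 75.
Shortage = Qd - Qs = 163 - 75 = 88.

88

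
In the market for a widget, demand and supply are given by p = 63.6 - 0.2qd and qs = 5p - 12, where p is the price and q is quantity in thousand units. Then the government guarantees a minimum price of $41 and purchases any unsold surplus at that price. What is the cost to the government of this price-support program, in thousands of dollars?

Rearranging demand gives qd = 318 - 5p. Setting quantity demanded equal to quantity supplied, 318 - 5p = 5p - 12, gives p* = 33 and q* = 153.
Because the floor (41) lies above the market-clearing price, it is binding.
At p = 41: qd = 318 - 5·41 = 113 and qs = 5·41 - 12 = 193.
Surplus = qs - qd = 80.
Government expenditure = surplus × support price = 80 × 41 = 3280.

3280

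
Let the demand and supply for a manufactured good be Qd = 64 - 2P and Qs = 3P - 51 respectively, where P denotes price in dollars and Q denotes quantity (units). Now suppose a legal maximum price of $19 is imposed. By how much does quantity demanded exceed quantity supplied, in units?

Setting quantity demanded equal to quantity supplied, 64 - 2P = 3P - 51, gives P* = 23 and Q* = 18.
The ceiling of 19 is below the equilibrium price 23, so it binds.
At P = 19: Qd = 64 - 2·19 = 26 and Qs = 3·19 - 51 = 6.
Shortage = Qd - Qs = 26 - 6 = 20.

20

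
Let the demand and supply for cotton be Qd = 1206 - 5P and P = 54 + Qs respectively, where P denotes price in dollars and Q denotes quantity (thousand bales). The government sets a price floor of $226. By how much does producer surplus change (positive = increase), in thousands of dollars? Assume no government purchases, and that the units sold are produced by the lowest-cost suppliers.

Rearranging supply gives Qs = P - 54. Setting quantity demanded equal to quantity supplied, 1206 - 5P = P - 54, gives P* = 210 and Q* = 156.
The floor of 226 is above the equilibrium price 210, so it binds.
At P = 226: Qd = 1206 - 5·226 = 76 and Qs = 226 - 54 = 172.
Producer surplus without the control is ½ · (210 - 54) · 156 = 12168.
With the floor, 76 units are sold at 226. The supply price at Q = 76 is 130, so PS = ½ · [(226 - 54) + (226 - 130)] · 76 = 10184.
Change in producer surplus = 10184 - 12168 = -1984.

-1984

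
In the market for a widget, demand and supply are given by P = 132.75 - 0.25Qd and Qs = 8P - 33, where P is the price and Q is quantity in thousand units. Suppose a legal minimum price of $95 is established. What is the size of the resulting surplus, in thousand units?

576

Rearranging demand gives Qd = 531 - 4P. Equilibrium: 531 - 4P = 8P - 33, so 564 = 12P and P* = 47, Q* = 343.
Since 95 > 47, the floor is binding.
At P = 95: Qd = 531 - 4·95 = 151 and Qs = 8·95 - 33 = 727.
Surplus = Qs - Qd = 727 - 151 = 576.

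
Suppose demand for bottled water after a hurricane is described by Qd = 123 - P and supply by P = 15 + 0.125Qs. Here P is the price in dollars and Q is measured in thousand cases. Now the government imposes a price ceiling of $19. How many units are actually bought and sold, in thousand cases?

32

Rearranging supply gives Qs = 8P - 120. Setting quantity demanded equal to quantity supplied, 123 - P = 8P - 120, gives P* = 27 and Q* = 96.
Since 19 < 27, the ceiling is binding.
At P = 19: Qd = 123 - 19 = 104 and Qs = 8·19 - 120 = 32.
The quantity actually transacted is the short side, supply: 32.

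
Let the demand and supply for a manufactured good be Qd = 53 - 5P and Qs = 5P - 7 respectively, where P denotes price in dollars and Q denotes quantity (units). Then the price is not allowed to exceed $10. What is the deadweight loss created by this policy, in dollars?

Setting quantity demanded equal to quantity supplied, 53 - 5P = 5P - 7, gives P* = 6 and Q* = 23.
Since 10 is above P* = 6, the ceiling does not bind and the free-market outcome prevails.
Since the control does not bind, no trades are prevented and deadweight loss is zero.

0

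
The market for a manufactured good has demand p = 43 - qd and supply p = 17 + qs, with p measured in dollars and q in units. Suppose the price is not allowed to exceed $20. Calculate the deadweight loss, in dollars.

Rearranging demand gives qd = 43 - p; rearranging supply gives qs = p - 17. Without the control the market clears where 43 - p = p - 17, i.e. p* = 30 and q* = 13.
Because the ceiling (20) lies below the market-clearing price, it is binding.
At p = 20: qd = 43 - 20 = 23 and qs = 20 - 17 = 3.
Quantity traded falls to 3. At q = 3 the demand price is 43 - 3 = 40 and the supply price is 17 + 3 = 20.
Deadweight loss = ½ · (40 - 20) · (13 - 3) = ½ · 20 · 10 = 100.

100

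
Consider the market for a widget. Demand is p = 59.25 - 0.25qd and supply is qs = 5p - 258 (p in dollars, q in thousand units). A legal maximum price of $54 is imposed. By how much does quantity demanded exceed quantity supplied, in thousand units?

Rearranging demand gives qd = 237 - 4p. Setting quantity demanded equal to quantity supplied, 237 - 4p = 5p - 258, gives p* = 55 and q* = 17.
The ceiling of 54 is below the equilibrium price 55, so it binds.
At p = 54: qd = 237 - 4·54 = 21 and qs = 5·54 - 258 = 12.
Shortage = qd - qs = 21 - 12 = 9.

9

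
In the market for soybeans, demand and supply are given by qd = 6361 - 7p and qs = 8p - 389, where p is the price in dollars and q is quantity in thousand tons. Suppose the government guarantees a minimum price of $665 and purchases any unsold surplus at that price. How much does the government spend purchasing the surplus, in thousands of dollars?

Equilibrium: 6361 - 7p = 8p - 389, so 6750 = 15p and p* = 450, q* = 3211.
The floor of 665 is above the equilibrium price 450, so it binds.
At p = 665: qd = 6361 - 7·665 = 1706 and qs = 8·665 - 389 = 4931.
Surplus = qs - qd = 3225.
Government expenditure = surplus × support price = 3225 × 665 = 2144625.

2144625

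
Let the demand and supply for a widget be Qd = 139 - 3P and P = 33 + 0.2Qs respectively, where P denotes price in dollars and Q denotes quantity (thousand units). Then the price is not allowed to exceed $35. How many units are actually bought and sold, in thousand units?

10

Rearranging supply gives Qs = 5P - 165. In a free market, 139 - 3P = 5P - 165 gives the equilibrium P* = 38, Q* = 25.
The ceiling of 35 is below the equilibrium price 38, so it binds.
At P = 35: Qd = 139 - 3·35 = 34 and Qs = 5·35 - 165 = 10.
The quantity actually transacted is the short side, supply: 10.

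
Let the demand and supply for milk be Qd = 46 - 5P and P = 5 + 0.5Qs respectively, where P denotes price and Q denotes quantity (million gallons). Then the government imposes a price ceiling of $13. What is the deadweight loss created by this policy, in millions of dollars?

Rearranging supply gives Qs = 2P - 10. Equilibrium: 46 - 5P = 2P - 10, so 56 = 7P and P* = 8, Q* = 6.
The ceiling of 13 is above the equilibrium price 8, so it is not binding; the market clears at P* = 8, Q* = 6.
Since the control does not bind, no trades are prevented and deadweight loss is zero.

0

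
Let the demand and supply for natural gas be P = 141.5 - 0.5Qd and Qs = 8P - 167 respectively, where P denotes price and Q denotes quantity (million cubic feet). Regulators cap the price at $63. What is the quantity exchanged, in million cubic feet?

193

Rearranging demand gives Qd = 283 - 2P. Setting quantity demanded equal to quantity supplied, 283 - 2P = 8P - 167, gives P* = 45 and Q* = 193.
Since 63 is above P* = 45, the ceiling does not bind and the free-market outcome prevails.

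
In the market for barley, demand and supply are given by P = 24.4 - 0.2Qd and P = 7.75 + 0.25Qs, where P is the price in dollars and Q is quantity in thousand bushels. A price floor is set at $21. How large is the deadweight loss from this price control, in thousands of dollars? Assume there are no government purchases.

90

Rearranging demand gives Qd = 122 - 5P; rearranging supply gives Qs = 4P - 31. Equilibrium: 122 - 5P = 4P - 31, so 153 = 9P and P* = 17, Q* = 37.
Since 21 > 17, the floor is binding.
At P = 21: Qd = 122 - 5·21 = 17 and Qs = 4·21 - 31 = 53.
Quantity traded falls to 17. At Q = 17 the demand price is (122 - 17)/5 = 21 and the supply price is (31 + 17)/4 = 12.
Deadweight loss = ½ · (21 - 12) · (37 - 17) = ½ · 9 · 20 = 90.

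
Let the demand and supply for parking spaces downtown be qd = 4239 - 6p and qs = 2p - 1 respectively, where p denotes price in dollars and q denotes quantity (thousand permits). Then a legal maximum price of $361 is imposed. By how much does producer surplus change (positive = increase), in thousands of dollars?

In a free market, 4239 - 6p = 2p - 1 gives the equilibrium p* = 530, q* = 1059.
Since 361 < 530, the ceiling is binding.
At p = 361: qd = 4239 - 6·361 = 2073 and qs = 2·361 - 1 = 721.
Producer surplus without the control is ½ · (530 - 0.5) · 1059 = 280370.25.
With the ceiling, producers sell 721 units at 361, so PS = ½ · (361 - 0.5) · 721 = 129960.25.
Change in producer surplus = 129960.25 - 280370.25 = -150410.

-150410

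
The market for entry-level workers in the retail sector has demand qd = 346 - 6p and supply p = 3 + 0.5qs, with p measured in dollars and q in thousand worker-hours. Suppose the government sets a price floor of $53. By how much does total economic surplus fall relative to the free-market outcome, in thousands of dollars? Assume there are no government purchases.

972

Rearranging supply gives qs = 2p - 6. Equilibrium: 346 - 6p = 2p - 6, so 352 = 8p and p* = 44, q* = 82.
The floor of 53 is above the equilibrium price 44, so it binds.
At p = 53: qd = 346 - 6·53 = 28 and qs = 2·53 - 6 = 100.
Quantity traded falls to 28. At q = 28 the demand price is (346 - 28)/6 = 53 and the supply price is (6 + 28)/2 = 17.
Deadweight loss = ½ · (53 - 17) · (82 - 28) = ½ · 36 · 54 = 972.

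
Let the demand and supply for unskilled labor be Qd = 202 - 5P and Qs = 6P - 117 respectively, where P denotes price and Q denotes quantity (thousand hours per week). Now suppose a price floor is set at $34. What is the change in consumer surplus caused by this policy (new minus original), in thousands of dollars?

In a free market, 202 - 5P = 6P - 117 gives the equilibrium P* = 29, Q* = 57.
Because the floor (34) lies above the market-clearing price, it is binding.
At P = 34: Qd = 202 - 5·34 = 32 and Qs = 6·34 - 117 = 87.
Consumer surplus without the control is ½ · (40.4 - 29) · 57 = 324.9.
With the floor, consumers buy 32 units at 34, so CS = ½ · (40.4 - 34) · 32 = 102.4.
Change in consumer surplus = 102.4 - 324.9 = -222.5.

-222.5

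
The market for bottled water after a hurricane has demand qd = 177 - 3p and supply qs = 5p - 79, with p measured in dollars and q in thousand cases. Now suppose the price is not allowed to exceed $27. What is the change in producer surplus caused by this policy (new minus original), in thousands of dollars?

Setting quantity demanded equal to quantity supplied, 177 - 3p = 5p - 79, gives p* = 32 and q* = 81.
Since 27 < 32, the ceiling is binding.
At p = 27: qd = 177 - 3·27 = 96 and qs = 5·27 - 79 = 56.
Producer surplus without the control is ½ · (32 - 15.8) · 81 = 656.1.
With the ceiling, producers sell 56 units at 27, so PS = ½ · (27 - 15.8) · 56 = 313.6.
Change in producer surplus = 313.6 - 656.1 = -342.5.

-342.5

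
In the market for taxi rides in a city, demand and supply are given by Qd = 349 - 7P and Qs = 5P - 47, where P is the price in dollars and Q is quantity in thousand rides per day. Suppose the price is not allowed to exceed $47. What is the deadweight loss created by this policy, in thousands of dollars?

0

In a free market, 349 - 7P = 5P - 47 gives the equilibrium P* = 33, Q* = 118.
Since 47 is above P* = 33, the ceiling does not bind and the free-market outcome prevails.
Since the control does not bind, no trades are prevented and deadweight loss is zero.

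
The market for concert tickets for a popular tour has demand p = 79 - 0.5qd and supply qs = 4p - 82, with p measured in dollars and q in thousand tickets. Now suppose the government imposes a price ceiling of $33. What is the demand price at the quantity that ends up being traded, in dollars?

Rearranging demand gives qd = 158 - 2p. Setting quantity demanded equal to quantity supplied, 158 - 2p = 4p - 82, gives p* = 40 and q* = 78.
Since 33 < 40, the ceiling is binding.
At p = 33: qd = 158 - 2·33 = 92 and qs = 4·33 - 82 = 50.
Only 50 units reach the market. On the demand curve, the marginal buyer's willingness to pay at q = 50 is (158 - 50)/2 = 54.

54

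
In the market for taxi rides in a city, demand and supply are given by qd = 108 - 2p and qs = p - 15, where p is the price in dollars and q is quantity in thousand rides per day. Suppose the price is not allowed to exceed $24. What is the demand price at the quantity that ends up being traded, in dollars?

Equilibrium: 108 - 2p = p - 15, so 123 = 3p and p* = 41, q* = 26.
Because the ceiling (24) lies below the market-clearing price, it is binding.
At p = 24: qd = 108 - 2·24 = 60 and qs = 24 - 15 = 9.
Only 9 units reach the market. On the demand curve, the marginal buyer's willingness to pay at q = 9 is (108 - 9)/2 = 49.5.

49.5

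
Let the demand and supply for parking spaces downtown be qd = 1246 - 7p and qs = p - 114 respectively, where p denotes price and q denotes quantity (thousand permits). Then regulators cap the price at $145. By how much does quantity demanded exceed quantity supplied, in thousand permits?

200

In a free market, 1246 - 7p = p - 114 gives the equilibrium p* = 170, q* = 56.
Because the ceiling (145) lies below the market-clearing price, it is binding.
At p = 145: qd = 1246 - 7·145 = 231 and qs = 145 - 114 = 31.
Shortage = qd - qs = 231 - 31 = 200.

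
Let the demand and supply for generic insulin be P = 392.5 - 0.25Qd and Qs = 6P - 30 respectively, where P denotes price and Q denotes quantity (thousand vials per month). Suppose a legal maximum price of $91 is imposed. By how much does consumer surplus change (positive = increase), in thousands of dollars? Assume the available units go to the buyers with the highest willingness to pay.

Rearranging demand gives Qd = 1570 - 4P. Without the control the market clears where 1570 - 4P = 6P - 30, i.e. P* = 160 and Q* = 930.
The ceiling of 91 is below the equilibrium price 160, so it binds.
At P = 91: Qd = 1570 - 4·91 = 1206 and Qs = 6·91 - 30 = 516.
Consumer surplus without the control is ½ · (392.5 - 160) · 930 = 108112.5.
With the ceiling, 516 units are sold at 91 (assume they go to the highest-value buyers). The demand price at Q = 516 is 263.5, so CS = ½ · [(392.5 - 91) + (263.5 - 91)] · 516 = 122292.
Change in consumer surplus = 122292 - 108112.5 = 14179.5.

14179.5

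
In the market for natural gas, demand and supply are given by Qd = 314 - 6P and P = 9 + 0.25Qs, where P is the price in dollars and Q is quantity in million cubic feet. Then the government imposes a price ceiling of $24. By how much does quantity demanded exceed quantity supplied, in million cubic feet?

110

Rearranging supply gives Qs = 4P - 36. Setting quantity demanded equal to quantity supplied, 314 - 6P = 4P - 36, gives P* = 35 and Q* = 104.
Because the ceiling (24) lies below the market-clearing price, it is binding.
At P = 24: Qd = 314 - 6·24 = 170 and Qs = 4·24 - 36 = 60.
Shortage = Qd - Qs = 170 - 60 = 110.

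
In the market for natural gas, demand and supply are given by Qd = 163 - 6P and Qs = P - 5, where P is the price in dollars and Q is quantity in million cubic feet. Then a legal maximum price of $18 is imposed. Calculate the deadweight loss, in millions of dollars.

In a free market, 163 - 6P = P - 5 gives the equilibrium P* = 24, Q* = 19.
The ceiling of 18 is below the equilibrium price 24, so it binds.
At P = 18: Qd = 163 - 6·18 = 55 and Qs = 18 - 5 = 13.
Quantity traded falls to 13. At Q = 13 the demand price is (163 - 13)/6 = 25 and the supply price is 5 + 13 = 18.
Deadweight loss = ½ · (25 - 18) · (19 - 13) = ½ · 7 · 6 = 21.

21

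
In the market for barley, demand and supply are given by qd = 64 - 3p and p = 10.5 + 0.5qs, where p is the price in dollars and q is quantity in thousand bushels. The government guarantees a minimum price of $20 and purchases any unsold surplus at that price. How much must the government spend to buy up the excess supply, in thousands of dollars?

Rearranging supply gives qs = 2p - 21. Equilibrium: 64 - 3p = 2p - 21, so 85 = 5p and p* = 17, q* = 13.
Since 20 > 17, the floor is binding.
At p = 20: qd = 64 - 3·20 = 4 and qs = 2·20 - 21 = 19.
Surplus = qs - qd = 15.
Government expenditure = surplus × support price = 15 × 20 = 300.

300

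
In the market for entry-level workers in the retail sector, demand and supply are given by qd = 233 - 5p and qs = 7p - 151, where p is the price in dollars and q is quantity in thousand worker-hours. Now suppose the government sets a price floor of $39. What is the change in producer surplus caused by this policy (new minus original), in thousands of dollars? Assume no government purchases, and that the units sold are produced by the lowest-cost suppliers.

178.5

Equilibrium: 233 - 5p = 7p - 151, so 384 = 12p and p* = 32, q* = 73.
Because the floor (39) lies above the market-clearing price, it is binding.
At p = 39: qd = 233 - 5·39 = 38 and qs = 7·39 - 151 = 122.
Producer surplus without the control is ½ · (32 - 151/7) · 73 = 5329/14.
With the floor, 38 units are sold at 39. The supply price at q = 38 is 27, so PS = ½ · [(39 - 151/7) + (39 - 27)] · 38 = 3914/7.
Change in producer surplus = 3914/7 - 5329/14 = 178.5.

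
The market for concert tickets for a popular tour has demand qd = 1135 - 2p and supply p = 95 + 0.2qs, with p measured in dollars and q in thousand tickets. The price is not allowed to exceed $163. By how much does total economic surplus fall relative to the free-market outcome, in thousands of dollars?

Rearranging supply gives qs = 5p - 475. Equilibrium: 1135 - 2p = 5p - 475, so 1610 = 7p and p* = 230, q* = 675.
Because the ceiling (163) lies below the market-clearing price, it is binding.
At p = 163: qd = 1135 - 2·163 = 809 and qs = 5·163 - 475 = 340.
Quantity traded falls to 340. At q = 340 the demand price is (1135 - 340)/2 = 397.5 and the supply price is (475 + 340)/5 = 163.
Deadweight loss = ½ · (397.5 - 163) · (675 - 340) = ½ · 234.5 · 335 = 39278.75.

39278.75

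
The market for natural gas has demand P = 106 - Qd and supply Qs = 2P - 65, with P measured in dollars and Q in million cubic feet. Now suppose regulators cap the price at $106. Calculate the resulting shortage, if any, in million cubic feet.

Rearranging demand gives Qd = 106 - P. Setting quantity demanded equal to quantity supplied, 106 - P = 2P - 65, gives P* = 57 and Q* = 49.
Since 106 is above P* = 57, the ceiling does not bind and the free-market outcome prevails.
Since the control does not bind, there is no shortage.

0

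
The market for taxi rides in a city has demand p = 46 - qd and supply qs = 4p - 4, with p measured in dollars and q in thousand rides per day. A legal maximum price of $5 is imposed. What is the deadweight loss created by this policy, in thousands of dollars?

Rearranging demand gives qd = 46 - p. Setting quantity demanded equal to quantity supplied, 46 - p = 4p - 4, gives p* = 10 and q* = 36.
The ceiling of 5 is below the equilibrium price 10, so it binds.
At p = 5: qd = 46 - 5 = 41 and qs = 4·5 - 4 = 16.
Quantity traded falls to 16. At q = 16 the demand price is 46 - 16 = 30 and the supply price is (4 + 16)/4 = 5.
Deadweight loss = ½ · (30 - 5) · (36 - 16) = ½ · 25 · 20 = 250.

250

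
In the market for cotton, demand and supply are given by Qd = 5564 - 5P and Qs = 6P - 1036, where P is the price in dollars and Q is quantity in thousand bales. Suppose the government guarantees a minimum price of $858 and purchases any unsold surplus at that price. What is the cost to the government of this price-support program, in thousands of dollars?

In a free market, 5564 - 5P = 6P - 1036 gives the equilibrium P* = 600, Q* = 2564.
The floor of 858 is above the equilibrium price 600, so it binds.
At P = 858: Qd = 5564 - 5·858 = 1274 and Qs = 6·858 - 1036 = 4112.
Surplus = Qs - Qd = 2838.
Government expenditure = surplus × support price = 2838 × 858 = 2435004.

2435004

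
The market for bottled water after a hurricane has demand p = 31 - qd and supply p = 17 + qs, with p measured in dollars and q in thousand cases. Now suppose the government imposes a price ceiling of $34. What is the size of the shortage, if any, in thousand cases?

0

Rearranging demand gives qd = 31 - p; rearranging supply gives qs = p - 17. Equilibrium: 31 - p = p - 17, so 48 = 2p and p* = 24, q* = 7.
The ceiling of 34 is above the equilibrium price 24, so it is not binding; the market clears at p* = 24, q* = 7.
Since the control does not bind, there is no shortage.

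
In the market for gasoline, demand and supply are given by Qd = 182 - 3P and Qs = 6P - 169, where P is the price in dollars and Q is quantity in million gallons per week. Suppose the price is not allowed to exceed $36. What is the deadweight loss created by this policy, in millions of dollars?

Without the control the market clears where 182 - 3P = 6P - 169, i.e. P* = 39 and Q* = 65.
Because the ceiling (36) lies below the market-clearing price, it is binding.
At P = 36: Qd = 182 - 3·36 = 74 and Qs = 6·36 - 169 = 47.
Quantity traded falls to 47. At Q = 47 the demand price is (182 - 47)/3 = 45 and the supply price is (169 + 47)/6 = 36.
Deadweight loss = ½ · (45 - 36) · (65 - 47) = ½ · 9 · 18 = 81.

81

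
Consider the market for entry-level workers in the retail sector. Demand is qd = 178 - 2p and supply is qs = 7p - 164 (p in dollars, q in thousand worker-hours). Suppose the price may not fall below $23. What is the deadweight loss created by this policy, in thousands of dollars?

In a free market, 178 - 2p = 7p - 164 gives the equilibrium p* = 38, q* = 102.
Since 23 is below p* = 38, the floor does not bind and the free-market outcome prevails.
Since the control does not bind, no trades are prevented and deadweight loss is zero.

0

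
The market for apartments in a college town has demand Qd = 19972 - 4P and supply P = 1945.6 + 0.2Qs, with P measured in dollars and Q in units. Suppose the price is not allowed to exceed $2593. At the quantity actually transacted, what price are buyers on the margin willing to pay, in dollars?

4183.75

Rearranging supply gives Qs = 5P - 9728. Setting quantity demanded equal to quantity supplied, 19972 - 4P = 5P - 9728, gives P* = 3300 and Q* = 6772.
Since 2593 < 3300, the ceiling is binding.
At P = 2593: Qd = 19972 - 4·2593 = 9600 and Qs = 5·2593 - 9728 = 3237.
Only 3237 units reach the market. On the demand curve, the marginal buyer's willingness to pay at Q = 3237 is (19972 - 3237)/4 = 4183.75.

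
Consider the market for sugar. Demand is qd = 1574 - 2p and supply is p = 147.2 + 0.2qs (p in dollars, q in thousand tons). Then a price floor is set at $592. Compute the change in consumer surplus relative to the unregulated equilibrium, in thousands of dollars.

Rearranging supply gives qs = 5p - 736. Without the control the market clears where 1574 - 2p = 5p - 736, i.e. p* = 330 and q* = 914.
The floor of 592 is above the equilibrium price 330, so it binds.
At p = 592: qd = 1574 - 2·592 = 390 and qs = 5·592 - 736 = 2224.
Consumer surplus without the control is ½ · (787 - 330) · 914 = 208849.
With the floor, consumers buy 390 units at 592, so CS = ½ · (787 - 592) · 390 = 38025.
Change in consumer surplus = 38025 - 208849 = -170824.

-170824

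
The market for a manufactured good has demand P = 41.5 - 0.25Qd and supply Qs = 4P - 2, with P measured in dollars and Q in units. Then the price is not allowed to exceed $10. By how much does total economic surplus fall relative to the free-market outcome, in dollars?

Rearranging demand gives Qd = 166 - 4P. Equilibrium: 166 - 4P = 4P - 2, so 168 = 8P and P* = 21, Q* = 82.
The ceiling of 10 is below the equilibrium price 21, so it binds.
At P = 10: Qd = 166 - 4·10 = 126 and Qs = 4·10 - 2 = 38.
Quantity traded falls to 38. At Q = 38 the demand price is (166 - 38)/4 = 32 and the supply price is (2 + 38)/4 = 10.
Deadweight loss = ½ · (32 - 10) · (82 - 38) = ½ · 22 · 44 = 484.

484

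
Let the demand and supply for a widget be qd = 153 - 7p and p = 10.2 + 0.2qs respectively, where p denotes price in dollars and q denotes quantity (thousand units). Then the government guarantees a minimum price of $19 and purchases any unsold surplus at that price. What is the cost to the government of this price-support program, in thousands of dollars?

Rearranging supply gives qs = 5p - 51. Setting quantity demanded equal to quantity supplied, 153 - 7p = 5p - 51, gives p* = 17 and q* = 34.
Since 19 > 17, the floor is binding.
At p = 19: qd = 153 - 7·19 = 20 and qs = 5·19 - 51 = 44.
Surplus = qs - qd = 24.
Government expenditure = surplus × support price = 24 × 19 = 456.

456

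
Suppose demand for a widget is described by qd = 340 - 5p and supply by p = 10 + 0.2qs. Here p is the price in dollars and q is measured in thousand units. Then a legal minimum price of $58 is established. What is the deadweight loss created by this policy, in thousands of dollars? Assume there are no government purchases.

Rearranging supply gives qs = 5p - 50. Without the control the market clears where 340 - 5p = 5p - 50, i.e. p* = 39 and q* = 145.
Because the floor (58) lies above the market-clearing price, it is binding.
At p = 58: qd = 340 - 5·58 = 50 and qs = 5·58 - 50 = 240.
Quantity traded falls to 50. At q = 50 the demand price is (340 - 50)/5 = 58 and the supply price is (50 + 50)/5 = 20.
Deadweight loss = ½ · (58 - 20) · (145 - 50) = ½ · 38 · 95 = 1805.

1805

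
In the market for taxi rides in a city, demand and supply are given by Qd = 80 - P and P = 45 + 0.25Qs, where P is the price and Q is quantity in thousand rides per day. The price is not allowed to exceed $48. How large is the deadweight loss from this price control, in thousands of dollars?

Rearranging supply gives Qs = 4P - 180. Without the control the market clears where 80 - P = 4P - 180, i.e. P* = 52 and Q* = 28.
The ceiling of 48 is below the equilibrium price 52, so it binds.
At P = 48: Qd = 80 - 48 = 32 and Qs = 4·48 - 180 = 12.
Quantity traded falls to 12. At Q = 12 the demand price is 80 - 12 = 68 and the supply price is (180 + 12)/4 = 48.
Deadweight loss = ½ · (68 - 48) · (28 - 12) = ½ · 20 · 16 = 160.

160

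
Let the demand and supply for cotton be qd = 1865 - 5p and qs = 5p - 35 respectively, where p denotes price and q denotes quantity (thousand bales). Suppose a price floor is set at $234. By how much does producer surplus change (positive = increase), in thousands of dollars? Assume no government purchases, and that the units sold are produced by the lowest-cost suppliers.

25740

Setting quantity demanded equal to quantity supplied, 1865 - 5p = 5p - 35, gives p* = 190 and q* = 915.
The floor of 234 is above the equilibrium price 190, so it binds.
At p = 234: qd = 1865 - 5·234 = 695 and qs = 5·234 - 35 = 1135.
Producer surplus without the control is ½ · (190 - 7) · 915 = 83722.5.
With the floor, 695 units are sold at 234. The supply price at q = 695 is 146, so PS = ½ · [(234 - 7) + (234 - 146)] · 695 = 109462.5.
Change in producer surplus = 109462.5 - 83722.5 = 25740.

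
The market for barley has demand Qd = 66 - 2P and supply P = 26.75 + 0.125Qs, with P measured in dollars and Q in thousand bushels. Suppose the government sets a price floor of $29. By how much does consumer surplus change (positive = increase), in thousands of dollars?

-9

Rearranging supply gives Qs = 8P - 214. Equilibrium: 66 - 2P = 8P - 214, so 280 = 10P and P* = 28, Q* = 10.
The floor of 29 is above the equilibrium price 28, so it binds.
At P = 29: Qd = 66 - 2·29 = 8 and Qs = 8·29 - 214 = 18.
Consumer surplus without the control is ½ · (33 - 28) · 10 = 25.
With the floor, consumers buy 8 units at 29, so CS = ½ · (33 - 29) · 8 = 16.
Change in consumer surplus = 16 - 25 = -9.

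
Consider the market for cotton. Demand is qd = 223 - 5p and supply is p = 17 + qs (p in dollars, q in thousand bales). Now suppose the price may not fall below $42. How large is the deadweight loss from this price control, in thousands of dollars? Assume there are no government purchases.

60

Rearranging supply gives qs = p - 17. Without the control the market clears where 223 - 5p = p - 17, i.e. p* = 40 and q* = 23.
Because the floor (42) lies above the market-clearing price, it is binding.
At p = 42: qd = 223 - 5·42 = 13 and qs = 42 - 17 = 25.
Quantity traded falls to 13. At q = 13 the demand price is (223 - 13)/5 = 42 and the supply price is 17 + 13 = 30.
Deadweight loss = ½ · (42 - 30) · (23 - 13) = ½ · 12 · 10 = 60.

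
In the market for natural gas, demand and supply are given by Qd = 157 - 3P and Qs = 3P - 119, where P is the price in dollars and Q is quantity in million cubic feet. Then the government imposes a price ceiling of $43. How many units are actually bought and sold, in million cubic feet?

Equilibrium: 157 - 3P = 3P - 119, so 276 = 6P and P* = 46, Q* = 19.
Because the ceiling (43) lies below the market-clearing price, it is binding.
At P = 43: Qd = 157 - 3·43 = 28 and Qs = 3·43 - 119 = 10.
The quantity actually transacted is the short side, supply: 10.

10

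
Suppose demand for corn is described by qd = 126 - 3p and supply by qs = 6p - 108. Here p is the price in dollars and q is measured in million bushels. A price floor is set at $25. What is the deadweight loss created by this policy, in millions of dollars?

0

In a free market, 126 - 3p = 6p - 108 gives the equilibrium p* = 26, q* = 48.
The floor of 25 is below the equilibrium price 26, so it is not binding; the market clears at p* = 26, q* = 48.
Since the control does not bind, no trades are prevented and deadweight loss is zero.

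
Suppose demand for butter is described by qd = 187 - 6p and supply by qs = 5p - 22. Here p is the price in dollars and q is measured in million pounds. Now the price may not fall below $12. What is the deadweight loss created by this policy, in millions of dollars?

Equilibrium: 187 - 6p = 5p - 22, so 209 = 11p and p* = 19, q* = 73.
The floor of 12 is below the equilibrium price 19, so it is not binding; the market clears at p* = 19, q* = 73.
Since the control does not bind, no trades are prevented and deadweight loss is zero.

0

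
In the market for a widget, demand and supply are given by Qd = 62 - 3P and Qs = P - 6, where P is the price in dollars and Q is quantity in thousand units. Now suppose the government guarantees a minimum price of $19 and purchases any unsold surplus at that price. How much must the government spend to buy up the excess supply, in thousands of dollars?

Equilibrium: 62 - 3P = P - 6, so 68 = 4P and P* = 17, Q* = 11.
Because the floor (19) lies above the market-clearing price, it is binding.
At P = 19: Qd = 62 - 3·19 = 5 and Qs = 19 - 6 = 13.
Surplus = Qs - Qd = 8.
Government expenditure = surplus × support price = 8 × 19 = 152.

152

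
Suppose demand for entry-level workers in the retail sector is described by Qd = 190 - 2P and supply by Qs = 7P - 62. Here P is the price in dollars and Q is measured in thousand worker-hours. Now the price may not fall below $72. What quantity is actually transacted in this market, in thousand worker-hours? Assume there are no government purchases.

46

Without the control the market clears where 190 - 2P = 7P - 62, i.e. P* = 28 and Q* = 134.
Since 72 > 28, the floor is binding.
At P = 72: Qd = 190 - 2·72 = 46 and Qs = 7·72 - 62 = 442.
The quantity actually transacted is the short side, demand: 46.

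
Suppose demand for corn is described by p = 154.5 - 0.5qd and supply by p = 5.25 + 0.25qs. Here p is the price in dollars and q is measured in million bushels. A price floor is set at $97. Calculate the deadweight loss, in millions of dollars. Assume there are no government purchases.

2646

Rearranging demand gives qd = 309 - 2p; rearranging supply gives qs = 4p - 21. Equilibrium: 309 - 2p = 4p - 21, so 330 = 6p and p* = 55, q* = 199.
Because the floor (97) lies above the market-clearing price, it is binding.
At p = 97: qd = 309 - 2·97 = 115 and qs = 4·97 - 21 = 367.
Quantity traded falls to 115. At q = 115 the demand price is (309 - 115)/2 = 97 and the supply price is (21 + 115)/4 = 34.
Deadweight loss = ½ · (97 - 34) · (199 - 115) = ½ · 63 · 84 = 2646.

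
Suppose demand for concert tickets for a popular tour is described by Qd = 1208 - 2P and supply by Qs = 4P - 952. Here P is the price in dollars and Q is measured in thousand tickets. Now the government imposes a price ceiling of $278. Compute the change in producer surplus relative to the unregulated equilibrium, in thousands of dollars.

-26568

Setting quantity demanded equal to quantity supplied, 1208 - 2P = 4P - 952, gives P* = 360 and Q* = 488.
The ceiling of 278 is below the equilibrium price 360, so it binds.
At P = 278: Qd = 1208 - 2·278 = 652 and Qs = 4·278 - 952 = 160.
Producer surplus without the control is ½ · (360 - 238) · 488 = 29768.
With the ceiling, producers sell 160 units at 278, so PS = ½ · (278 - 238) · 160 = 3200.
Change in producer surplus = 3200 - 29768 = -26568.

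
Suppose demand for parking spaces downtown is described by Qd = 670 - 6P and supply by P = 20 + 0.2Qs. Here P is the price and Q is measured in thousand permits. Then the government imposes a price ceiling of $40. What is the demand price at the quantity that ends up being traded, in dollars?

Rearranging supply gives Qs = 5P - 100. Setting quantity demanded equal to quantity supplied, 670 - 6P = 5P - 100, gives P* = 70 and Q* = 250.
Because the ceiling (40) lies below the market-clearing price, it is binding.
At P = 40: Qd = 670 - 6·40 = 430 and Qs = 5·40 - 100 = 100.
Only 100 units reach the market. On the demand curve, the marginal buyer's willingness to pay at Q = 100 is (670 - 100)/6 = 95.

95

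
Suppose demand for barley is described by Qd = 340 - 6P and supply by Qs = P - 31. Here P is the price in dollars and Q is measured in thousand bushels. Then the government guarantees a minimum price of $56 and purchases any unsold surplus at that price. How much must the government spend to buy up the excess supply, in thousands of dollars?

1176

Equilibrium: 340 - 6P = P - 31, so 371 = 7P and P* = 53, Q* = 22.
Because the floor (56) lies above the market-clearing price, it is binding.
At P = 56: Qd = 340 - 6·56 = 4 and Qs = 56 - 31 = 25.
Surplus = Qs - Qd = 21.
Government expenditure = surplus × support price = 21 × 56 = 1176.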